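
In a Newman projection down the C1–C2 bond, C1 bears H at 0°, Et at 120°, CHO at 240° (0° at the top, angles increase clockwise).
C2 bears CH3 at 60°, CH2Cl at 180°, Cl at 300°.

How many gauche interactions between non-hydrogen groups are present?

4

Non-H gauche pairs: Et(120°)/CH3(60°); Et(120°)/CH2Cl(180°); CHO(240°)/CH2Cl(180°); CHO(240°)/Cl(300°) — 4 interactions.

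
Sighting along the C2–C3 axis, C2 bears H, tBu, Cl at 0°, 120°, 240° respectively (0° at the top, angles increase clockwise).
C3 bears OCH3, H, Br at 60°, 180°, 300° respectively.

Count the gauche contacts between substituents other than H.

2

Non-H gauche pairs: tBu(120°)/OCH3(60°); Cl(240°)/Br(300°) — 2 interactions.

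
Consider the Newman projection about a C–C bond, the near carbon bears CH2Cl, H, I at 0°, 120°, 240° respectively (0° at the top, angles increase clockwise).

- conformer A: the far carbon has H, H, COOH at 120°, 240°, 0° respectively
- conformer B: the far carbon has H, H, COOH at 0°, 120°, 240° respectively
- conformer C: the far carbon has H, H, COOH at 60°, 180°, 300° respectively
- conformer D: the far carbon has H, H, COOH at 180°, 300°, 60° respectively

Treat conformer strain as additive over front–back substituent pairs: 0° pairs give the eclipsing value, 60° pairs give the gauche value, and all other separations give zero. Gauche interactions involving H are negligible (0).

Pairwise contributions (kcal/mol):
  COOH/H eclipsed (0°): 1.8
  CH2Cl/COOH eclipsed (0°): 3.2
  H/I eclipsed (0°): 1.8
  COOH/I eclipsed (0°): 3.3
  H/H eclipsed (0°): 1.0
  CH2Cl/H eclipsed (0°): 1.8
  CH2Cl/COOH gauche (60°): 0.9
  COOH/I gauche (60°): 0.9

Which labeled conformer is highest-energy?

B

A is eclipsed. CH2Cl at 0° is eclipsed with COOH at 0° (3.2); H at 120° is eclipsed with H at 120° (1.0); I at 240° is eclipsed with H at 240° (1.8). Total 6.0 kcal/mol.
B is eclipsed. CH2Cl at 0° is eclipsed with H at 0° (1.8); H at 120° is eclipsed with H at 120° (1.0); I at 240° is eclipsed with COOH at 240° (3.3). Total 6.1 kcal/mol.
C is staggered. CH2Cl at 0° is gauche with COOH at 300° (0.9); I at 240° is gauche with COOH at 300° (0.9). Total 1.8 kcal/mol.
D is staggered. CH2Cl at 0° is gauche with COOH at 60° (0.9). Total 0.9 kcal/mol.
B has the highest total (6.1 kcal/mol).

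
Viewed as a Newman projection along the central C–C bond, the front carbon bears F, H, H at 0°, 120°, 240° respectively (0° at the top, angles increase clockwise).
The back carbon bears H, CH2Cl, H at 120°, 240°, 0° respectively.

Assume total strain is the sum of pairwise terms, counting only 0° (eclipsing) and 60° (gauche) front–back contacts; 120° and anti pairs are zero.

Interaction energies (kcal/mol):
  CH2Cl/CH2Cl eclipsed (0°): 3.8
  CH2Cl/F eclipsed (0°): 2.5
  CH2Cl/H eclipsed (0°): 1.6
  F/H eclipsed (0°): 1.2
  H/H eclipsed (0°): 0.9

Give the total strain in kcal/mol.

3.7 kcal/mol

This conformer (eclipsed): F(0°)/H(0°) eclipsed 1.2; H(120°)/H(120°) eclipsed 0.9; H(240°)/CH2Cl(240°) eclipsed 1.6 → 3.7 kcal/mol.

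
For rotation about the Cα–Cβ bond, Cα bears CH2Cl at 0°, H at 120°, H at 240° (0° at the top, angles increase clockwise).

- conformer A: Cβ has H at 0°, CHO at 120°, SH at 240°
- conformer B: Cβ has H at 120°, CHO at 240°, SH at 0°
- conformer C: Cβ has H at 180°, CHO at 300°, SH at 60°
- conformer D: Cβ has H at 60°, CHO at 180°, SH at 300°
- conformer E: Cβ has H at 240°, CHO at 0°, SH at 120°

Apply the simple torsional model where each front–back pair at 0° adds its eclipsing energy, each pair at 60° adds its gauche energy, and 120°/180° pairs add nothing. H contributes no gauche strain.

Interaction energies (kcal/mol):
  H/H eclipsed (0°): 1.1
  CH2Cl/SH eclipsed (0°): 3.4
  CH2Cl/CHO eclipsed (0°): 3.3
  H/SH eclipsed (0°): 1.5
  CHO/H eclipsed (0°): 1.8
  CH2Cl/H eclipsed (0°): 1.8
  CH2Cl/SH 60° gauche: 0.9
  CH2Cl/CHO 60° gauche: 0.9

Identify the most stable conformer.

A (eclipsed): CH2Cl–H eclipsed, H–CHO eclipsed, H–SH eclipsed; 1.8 + 1.8 + 1.5 = 5.1 kcal/mol.
B (eclipsed): CH2Cl–SH eclipsed, H–H eclipsed, H–CHO eclipsed; 3.4 + 1.1 + 1.8 = 6.3 kcal/mol.
C (staggered): CH2Cl–CHO gauche, CH2Cl–SH gauche; 0.9 + 0.9 = 1.8 kcal/mol.
D (staggered): CH2Cl–SH gauche; 0.9 = 0.9 kcal/mol.
E (eclipsed): CH2Cl–CHO eclipsed, H–SH eclipsed, H–H eclipsed; 3.3 + 1.5 + 1.1 = 5.9 kcal/mol.
D has the lowest total (0.9 kcal/mol).

D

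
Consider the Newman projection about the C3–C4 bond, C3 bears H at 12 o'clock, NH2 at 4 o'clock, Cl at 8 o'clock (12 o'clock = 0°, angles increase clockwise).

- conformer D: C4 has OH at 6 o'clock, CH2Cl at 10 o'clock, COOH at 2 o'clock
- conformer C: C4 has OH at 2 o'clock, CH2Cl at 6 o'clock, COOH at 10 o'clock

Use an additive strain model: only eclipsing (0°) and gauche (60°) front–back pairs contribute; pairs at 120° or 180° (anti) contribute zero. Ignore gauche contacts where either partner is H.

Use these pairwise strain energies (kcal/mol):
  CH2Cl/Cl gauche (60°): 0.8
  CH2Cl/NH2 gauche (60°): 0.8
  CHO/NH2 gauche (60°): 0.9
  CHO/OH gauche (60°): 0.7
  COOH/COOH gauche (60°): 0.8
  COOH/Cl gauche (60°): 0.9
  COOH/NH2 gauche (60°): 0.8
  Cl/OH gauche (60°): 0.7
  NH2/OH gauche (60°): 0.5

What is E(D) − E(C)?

D is staggered. NH2 at 120° is gauche with OH at 180° (0.5); NH2 at 120° is gauche with COOH at 60° (0.8); Cl at 240° is gauche with OH at 180° (0.7); Cl at 240° is gauche with CH2Cl at 300° (0.8). Total 2.8 kcal/mol.
C is staggered. NH2 at 120° is gauche with OH at 60° (0.5); NH2 at 120° is gauche with CH2Cl at 180° (0.8); Cl at 240° is gauche with CH2Cl at 180° (0.8); Cl at 240° is gauche with COOH at 300° (0.9). Total 3.0 kcal/mol.
E(D) − E(C) = 2.8 − 3.0 = -0.2 kcal/mol.

-0.2 kcal/mol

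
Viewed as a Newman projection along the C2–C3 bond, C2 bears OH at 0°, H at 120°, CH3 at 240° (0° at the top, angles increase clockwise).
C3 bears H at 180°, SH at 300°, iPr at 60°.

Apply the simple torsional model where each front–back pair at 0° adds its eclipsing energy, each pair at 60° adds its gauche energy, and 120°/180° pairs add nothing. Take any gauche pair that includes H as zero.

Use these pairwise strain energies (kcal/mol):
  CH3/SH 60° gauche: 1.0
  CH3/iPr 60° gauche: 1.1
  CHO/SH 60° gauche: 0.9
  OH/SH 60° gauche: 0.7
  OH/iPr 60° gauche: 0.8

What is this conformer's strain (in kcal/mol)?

This conformer (staggered): OH(0°)/SH(300°) gauche 0.7; OH(0°)/iPr(60°) gauche 0.8; CH3(240°)/SH(300°) gauche 1.0 → 2.5 kcal/mol.

2.5 kcal/mol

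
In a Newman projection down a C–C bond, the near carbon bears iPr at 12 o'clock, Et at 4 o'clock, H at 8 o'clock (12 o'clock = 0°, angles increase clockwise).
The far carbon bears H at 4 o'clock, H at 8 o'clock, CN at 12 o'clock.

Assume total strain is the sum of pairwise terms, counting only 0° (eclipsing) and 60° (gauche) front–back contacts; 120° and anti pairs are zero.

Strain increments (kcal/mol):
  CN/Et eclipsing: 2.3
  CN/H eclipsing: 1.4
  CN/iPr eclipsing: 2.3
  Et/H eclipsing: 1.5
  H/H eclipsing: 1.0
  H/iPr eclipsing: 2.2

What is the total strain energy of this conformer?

4.8 kcal/mol

This conformer is eclipsed. iPr at 0° is eclipsed with CN at 0° (2.3); Et at 120° is eclipsed with H at 120° (1.5); H at 240° is eclipsed with H at 240° (1.0). Total 4.8 kcal/mol.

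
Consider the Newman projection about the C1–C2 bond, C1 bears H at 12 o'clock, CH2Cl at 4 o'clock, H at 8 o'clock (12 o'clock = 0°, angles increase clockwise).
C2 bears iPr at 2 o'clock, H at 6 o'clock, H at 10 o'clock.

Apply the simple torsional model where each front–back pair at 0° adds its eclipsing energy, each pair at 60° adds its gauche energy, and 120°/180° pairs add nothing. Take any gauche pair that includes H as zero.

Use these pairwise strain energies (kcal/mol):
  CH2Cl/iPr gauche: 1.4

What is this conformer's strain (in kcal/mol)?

This conformer (staggered): CH2Cl(120°)/iPr(60°) gauche 1.4 → 1.4 kcal/mol.

1.4 kcal/mol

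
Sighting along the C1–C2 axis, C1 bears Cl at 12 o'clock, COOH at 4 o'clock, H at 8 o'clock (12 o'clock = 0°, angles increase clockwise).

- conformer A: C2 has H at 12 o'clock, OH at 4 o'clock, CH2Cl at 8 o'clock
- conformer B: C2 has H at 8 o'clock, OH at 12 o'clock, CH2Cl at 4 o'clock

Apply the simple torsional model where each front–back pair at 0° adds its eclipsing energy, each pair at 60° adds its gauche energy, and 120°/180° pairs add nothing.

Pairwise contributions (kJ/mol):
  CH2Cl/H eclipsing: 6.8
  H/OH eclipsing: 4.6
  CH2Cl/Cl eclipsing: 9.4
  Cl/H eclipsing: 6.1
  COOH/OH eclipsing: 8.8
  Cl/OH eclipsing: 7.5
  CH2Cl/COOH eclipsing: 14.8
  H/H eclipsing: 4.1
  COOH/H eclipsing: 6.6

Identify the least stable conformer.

A (eclipsed): Cl(0°)/H(0°) eclipsed 6.1; COOH(120°)/OH(120°) eclipsed 8.8; H(240°)/CH2Cl(240°) eclipsed 6.8 → 21.7 kJ/mol.
B (eclipsed): Cl(0°)/OH(0°) eclipsed 7.5; COOH(120°)/CH2Cl(120°) eclipsed 14.8; H(240°)/H(240°) eclipsed 4.1 → 26.4 kJ/mol.
B has the highest total (26.4 kJ/mol).

B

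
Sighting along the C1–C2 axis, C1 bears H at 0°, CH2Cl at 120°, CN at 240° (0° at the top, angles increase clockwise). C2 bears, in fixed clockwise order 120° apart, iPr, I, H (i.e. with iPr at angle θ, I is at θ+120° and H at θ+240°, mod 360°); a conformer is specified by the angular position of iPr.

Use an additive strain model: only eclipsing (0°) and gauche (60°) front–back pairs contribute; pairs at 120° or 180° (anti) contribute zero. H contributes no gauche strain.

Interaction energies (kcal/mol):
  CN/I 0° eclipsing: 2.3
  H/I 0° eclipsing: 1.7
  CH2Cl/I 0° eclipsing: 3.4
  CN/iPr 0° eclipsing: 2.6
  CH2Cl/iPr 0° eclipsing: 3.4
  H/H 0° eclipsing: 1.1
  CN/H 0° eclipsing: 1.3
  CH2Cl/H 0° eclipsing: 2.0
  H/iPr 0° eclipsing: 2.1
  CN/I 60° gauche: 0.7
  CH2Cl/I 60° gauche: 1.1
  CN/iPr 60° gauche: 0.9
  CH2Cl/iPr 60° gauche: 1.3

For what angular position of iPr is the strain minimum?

300°

iPr at 0° is eclipsed. H at 0° is eclipsed with iPr at 0° (2.1); CH2Cl at 120° is eclipsed with I at 120° (3.4); CN at 240° is eclipsed with H at 240° (1.3). Total 6.8 kcal/mol.
iPr at 60° is staggered. CH2Cl at 120° is gauche with iPr at 60° (1.3); CH2Cl at 120° is gauche with I at 180° (1.1); CN at 240° is gauche with I at 180° (0.7). Total 3.1 kcal/mol.
iPr at 120° is eclipsed. H at 0° is eclipsed with H at 0° (1.1); CH2Cl at 120° is eclipsed with iPr at 120° (3.4); CN at 240° is eclipsed with I at 240° (2.3). Total 6.8 kcal/mol.
iPr at 180° is staggered. CH2Cl at 120° is gauche with iPr at 180° (1.3); CN at 240° is gauche with iPr at 180° (0.9); CN at 240° is gauche with I at 300° (0.7). Total 2.9 kcal/mol.
iPr at 240° is eclipsed. H at 0° is eclipsed with I at 0° (1.7); CH2Cl at 120° is eclipsed with H at 120° (2.0); CN at 240° is eclipsed with iPr at 240° (2.6). Total 6.3 kcal/mol.
iPr at 300° is staggered. CH2Cl at 120° is gauche with I at 60° (1.1); CN at 240° is gauche with iPr at 300° (0.9). Total 2.0 kcal/mol.
The minimum (2.0 kcal/mol) occurs with iPr at 300°.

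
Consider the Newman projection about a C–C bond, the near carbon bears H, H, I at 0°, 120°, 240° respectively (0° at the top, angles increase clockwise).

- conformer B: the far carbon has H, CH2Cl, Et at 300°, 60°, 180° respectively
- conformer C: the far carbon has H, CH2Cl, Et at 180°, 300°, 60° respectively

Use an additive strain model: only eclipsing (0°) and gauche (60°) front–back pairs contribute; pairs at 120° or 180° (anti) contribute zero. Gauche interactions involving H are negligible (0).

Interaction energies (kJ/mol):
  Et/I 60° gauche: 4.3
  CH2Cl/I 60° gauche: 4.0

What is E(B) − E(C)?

B (staggered): I(240°)/Et(180°) gauche 4.3 → 4.3 kJ/mol.
C (staggered): I(240°)/CH2Cl(300°) gauche 4.0 → 4.0 kJ/mol.
E(B) − E(C) = 4.3 − 4.0 = +0.3 kJ/mol.

+0.3 kJ/mol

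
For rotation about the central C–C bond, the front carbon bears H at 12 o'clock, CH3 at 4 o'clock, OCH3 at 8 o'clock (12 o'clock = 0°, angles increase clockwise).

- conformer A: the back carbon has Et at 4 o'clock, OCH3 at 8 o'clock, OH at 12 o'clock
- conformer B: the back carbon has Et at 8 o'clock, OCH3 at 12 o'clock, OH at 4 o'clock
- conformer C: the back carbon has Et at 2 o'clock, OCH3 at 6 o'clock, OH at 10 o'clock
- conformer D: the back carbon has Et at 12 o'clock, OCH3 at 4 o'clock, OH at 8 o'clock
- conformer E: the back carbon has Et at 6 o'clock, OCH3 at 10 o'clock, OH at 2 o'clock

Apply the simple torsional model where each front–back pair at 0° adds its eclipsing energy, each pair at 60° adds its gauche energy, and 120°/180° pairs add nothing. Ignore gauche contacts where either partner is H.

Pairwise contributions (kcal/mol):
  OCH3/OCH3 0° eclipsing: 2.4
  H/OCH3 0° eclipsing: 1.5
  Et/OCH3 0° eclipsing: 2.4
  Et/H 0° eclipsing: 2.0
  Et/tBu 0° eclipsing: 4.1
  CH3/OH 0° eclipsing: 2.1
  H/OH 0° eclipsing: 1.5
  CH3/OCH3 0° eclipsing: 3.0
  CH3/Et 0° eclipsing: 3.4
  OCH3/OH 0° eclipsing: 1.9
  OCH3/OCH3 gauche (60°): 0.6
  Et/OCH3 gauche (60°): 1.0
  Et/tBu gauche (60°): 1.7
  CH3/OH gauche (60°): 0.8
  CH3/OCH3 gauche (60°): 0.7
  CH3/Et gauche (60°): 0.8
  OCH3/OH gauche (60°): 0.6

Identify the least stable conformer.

A

A (eclipsed): H(0°)/OH(0°) eclipsed 1.5; CH3(120°)/Et(120°) eclipsed 3.4; OCH3(240°)/OCH3(240°) eclipsed 2.4 → 7.3 kcal/mol.
B (eclipsed): H(0°)/OCH3(0°) eclipsed 1.5; CH3(120°)/OH(120°) eclipsed 2.1; OCH3(240°)/Et(240°) eclipsed 2.4 → 6.0 kcal/mol.
C (staggered): CH3(120°)/Et(60°) gauche 0.8; CH3(120°)/OCH3(180°) gauche 0.7; OCH3(240°)/OCH3(180°) gauche 0.6; OCH3(240°)/OH(300°) gauche 0.6 → 2.7 kcal/mol.
D (eclipsed): H(0°)/Et(0°) eclipsed 2.0; CH3(120°)/OCH3(120°) eclipsed 3.0; OCH3(240°)/OH(240°) eclipsed 1.9 → 6.9 kcal/mol.
E (staggered): CH3(120°)/Et(180°) gauche 0.8; CH3(120°)/OH(60°) gauche 0.8; OCH3(240°)/Et(180°) gauche 1.0; OCH3(240°)/OCH3(300°) gauche 0.6 → 3.2 kcal/mol.
A has the highest total (7.3 kcal/mol).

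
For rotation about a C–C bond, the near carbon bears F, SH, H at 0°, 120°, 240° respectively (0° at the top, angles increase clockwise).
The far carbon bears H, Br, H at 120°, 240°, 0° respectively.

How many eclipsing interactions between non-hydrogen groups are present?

Every eclipsing pair involves H, so the count is 0.

0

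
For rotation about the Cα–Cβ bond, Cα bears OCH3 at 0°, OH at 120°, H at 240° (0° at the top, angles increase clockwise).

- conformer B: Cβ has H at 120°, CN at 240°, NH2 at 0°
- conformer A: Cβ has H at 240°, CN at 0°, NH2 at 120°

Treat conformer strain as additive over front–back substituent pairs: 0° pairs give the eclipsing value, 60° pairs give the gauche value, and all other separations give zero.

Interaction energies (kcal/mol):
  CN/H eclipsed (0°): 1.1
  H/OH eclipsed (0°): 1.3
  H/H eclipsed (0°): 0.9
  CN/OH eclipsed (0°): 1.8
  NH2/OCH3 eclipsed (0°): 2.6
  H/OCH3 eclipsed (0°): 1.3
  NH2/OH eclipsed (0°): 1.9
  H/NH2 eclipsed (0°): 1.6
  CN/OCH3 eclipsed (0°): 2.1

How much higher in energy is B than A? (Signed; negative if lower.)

B (eclipsed): OCH3(0°)/NH2(0°) eclipsed 2.6; OH(120°)/H(120°) eclipsed 1.3; H(240°)/CN(240°) eclipsed 1.1 → 5.0 kcal/mol.
A (eclipsed): OCH3(0°)/CN(0°) eclipsed 2.1; OH(120°)/NH2(120°) eclipsed 1.9; H(240°)/H(240°) eclipsed 0.9 → 4.9 kcal/mol.
E(B) − E(A) = 5.0 − 4.9 = +0.1 kcal/mol.

+0.1 kcal/mol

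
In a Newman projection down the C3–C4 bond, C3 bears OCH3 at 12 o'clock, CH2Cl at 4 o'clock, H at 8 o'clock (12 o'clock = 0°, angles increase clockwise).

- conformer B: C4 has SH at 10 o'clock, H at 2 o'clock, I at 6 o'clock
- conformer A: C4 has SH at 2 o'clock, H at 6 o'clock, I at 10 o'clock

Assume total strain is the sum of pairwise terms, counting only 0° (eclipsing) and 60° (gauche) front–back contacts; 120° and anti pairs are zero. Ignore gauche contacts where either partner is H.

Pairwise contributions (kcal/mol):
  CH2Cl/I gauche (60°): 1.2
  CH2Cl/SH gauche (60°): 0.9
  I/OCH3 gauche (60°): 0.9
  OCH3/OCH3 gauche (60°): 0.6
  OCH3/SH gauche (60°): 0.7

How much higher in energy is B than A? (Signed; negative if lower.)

-0.6 kcal/mol

B (staggered): OCH3–SH gauche, CH2Cl–I gauche; 0.7 + 1.2 = 1.9 kcal/mol.
A (staggered): OCH3–SH gauche, OCH3–I gauche, CH2Cl–SH gauche; 0.7 + 0.9 + 0.9 = 2.5 kcal/mol.
E(B) − E(A) = 1.9 − 2.5 = -0.6 kcal/mol.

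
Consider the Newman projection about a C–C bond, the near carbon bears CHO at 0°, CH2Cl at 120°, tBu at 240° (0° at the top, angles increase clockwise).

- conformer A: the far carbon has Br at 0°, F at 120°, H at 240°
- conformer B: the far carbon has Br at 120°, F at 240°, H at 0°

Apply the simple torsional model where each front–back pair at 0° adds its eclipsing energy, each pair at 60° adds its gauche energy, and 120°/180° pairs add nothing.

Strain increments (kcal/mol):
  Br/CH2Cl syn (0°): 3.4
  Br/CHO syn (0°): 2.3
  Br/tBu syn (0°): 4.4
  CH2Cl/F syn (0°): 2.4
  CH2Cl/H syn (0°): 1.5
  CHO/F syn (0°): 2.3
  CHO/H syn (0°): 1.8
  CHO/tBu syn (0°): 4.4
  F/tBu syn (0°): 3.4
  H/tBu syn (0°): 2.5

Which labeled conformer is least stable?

A (eclipsed): CHO(0°)/Br(0°) eclipsed 2.3; CH2Cl(120°)/F(120°) eclipsed 2.4; tBu(240°)/H(240°) eclipsed 2.5 → 7.2 kcal/mol.
B (eclipsed): CHO(0°)/H(0°) eclipsed 1.8; CH2Cl(120°)/Br(120°) eclipsed 3.4; tBu(240°)/F(240°) eclipsed 3.4 → 8.6 kcal/mol.
B has the highest total (8.6 kcal/mol).

B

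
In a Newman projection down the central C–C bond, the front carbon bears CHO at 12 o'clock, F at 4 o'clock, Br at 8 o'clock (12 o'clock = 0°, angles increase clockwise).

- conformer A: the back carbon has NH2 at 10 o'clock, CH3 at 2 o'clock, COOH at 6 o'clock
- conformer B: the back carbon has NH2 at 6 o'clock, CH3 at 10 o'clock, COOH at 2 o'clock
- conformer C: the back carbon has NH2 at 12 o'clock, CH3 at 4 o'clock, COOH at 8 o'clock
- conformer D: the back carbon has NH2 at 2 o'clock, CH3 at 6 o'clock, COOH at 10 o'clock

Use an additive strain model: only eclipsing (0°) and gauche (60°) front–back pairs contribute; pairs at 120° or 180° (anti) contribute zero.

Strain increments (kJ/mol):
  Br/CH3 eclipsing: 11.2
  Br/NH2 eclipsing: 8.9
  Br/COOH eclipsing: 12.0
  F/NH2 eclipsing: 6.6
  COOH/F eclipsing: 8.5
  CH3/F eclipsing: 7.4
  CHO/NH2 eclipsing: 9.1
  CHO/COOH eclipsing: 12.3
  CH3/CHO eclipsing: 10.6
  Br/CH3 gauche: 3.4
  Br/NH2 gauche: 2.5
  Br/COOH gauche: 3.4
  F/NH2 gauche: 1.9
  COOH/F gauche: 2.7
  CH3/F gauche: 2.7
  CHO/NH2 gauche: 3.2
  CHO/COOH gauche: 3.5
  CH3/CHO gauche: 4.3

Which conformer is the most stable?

A (staggered): CHO–NH2 gauche, CHO–CH3 gauche, F–CH3 gauche, F–COOH gauche, Br–NH2 gauche, Br–COOH gauche; 3.2 + 4.3 + 2.7 + 2.7 + 2.5 + 3.4 = 18.8 kJ/mol.
B (staggered): CHO–CH3 gauche, CHO–COOH gauche, F–NH2 gauche, F–COOH gauche, Br–NH2 gauche, Br–CH3 gauche; 4.3 + 3.5 + 1.9 + 2.7 + 2.5 + 3.4 = 18.3 kJ/mol.
C (eclipsed): CHO–NH2 eclipsed, F–CH3 eclipsed, Br–COOH eclipsed; 9.1 + 7.4 + 12.0 = 28.5 kJ/mol.
D (staggered): CHO–NH2 gauche, CHO–COOH gauche, F–NH2 gauche, F–CH3 gauche, Br–CH3 gauche, Br–COOH gauche; 3.2 + 3.5 + 1.9 + 2.7 + 3.4 + 3.4 = 18.1 kJ/mol.
D has the lowest total (18.1 kJ/mol).

D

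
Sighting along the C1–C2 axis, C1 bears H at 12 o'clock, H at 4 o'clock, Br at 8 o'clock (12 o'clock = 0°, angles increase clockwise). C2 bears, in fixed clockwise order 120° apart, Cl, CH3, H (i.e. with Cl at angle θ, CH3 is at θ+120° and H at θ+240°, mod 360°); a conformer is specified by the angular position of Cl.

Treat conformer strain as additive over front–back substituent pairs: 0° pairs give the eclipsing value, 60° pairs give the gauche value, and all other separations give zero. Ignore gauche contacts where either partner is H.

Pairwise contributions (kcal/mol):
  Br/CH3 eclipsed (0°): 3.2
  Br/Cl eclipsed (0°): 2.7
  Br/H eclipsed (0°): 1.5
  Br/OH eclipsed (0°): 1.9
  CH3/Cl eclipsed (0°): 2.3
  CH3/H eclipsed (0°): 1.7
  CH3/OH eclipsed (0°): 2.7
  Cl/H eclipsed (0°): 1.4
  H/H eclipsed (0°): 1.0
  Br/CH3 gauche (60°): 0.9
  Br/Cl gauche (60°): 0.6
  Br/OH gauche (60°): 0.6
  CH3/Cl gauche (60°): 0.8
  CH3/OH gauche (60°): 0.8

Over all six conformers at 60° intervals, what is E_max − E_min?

Cl at 0° (eclipsed): H(0°)/Cl(0°) eclipsed 1.4; H(120°)/CH3(120°) eclipsed 1.7; Br(240°)/H(240°) eclipsed 1.5 → 4.6 kcal/mol.
Cl at 60° (staggered): Br(240°)/CH3(180°) gauche 0.9 → 0.9 kcal/mol.
Cl at 120° (eclipsed): H(0°)/H(0°) eclipsed 1.0; H(120°)/Cl(120°) eclipsed 1.4; Br(240°)/CH3(240°) eclipsed 3.2 → 5.6 kcal/mol.
Cl at 180° (staggered): Br(240°)/Cl(180°) gauche 0.6; Br(240°)/CH3(300°) gauche 0.9 → 1.5 kcal/mol.
Cl at 240° (eclipsed): H(0°)/CH3(0°) eclipsed 1.7; H(120°)/H(120°) eclipsed 1.0; Br(240°)/Cl(240°) eclipsed 2.7 → 5.4 kcal/mol.
Cl at 300° (staggered): Br(240°)/Cl(300°) gauche 0.6 → 0.6 kcal/mol.
Max at 120° (5.6 kcal/mol), min at 300° (0.6 kcal/mol); barrier = 5.0 kcal/mol.

5.0 kcal/mol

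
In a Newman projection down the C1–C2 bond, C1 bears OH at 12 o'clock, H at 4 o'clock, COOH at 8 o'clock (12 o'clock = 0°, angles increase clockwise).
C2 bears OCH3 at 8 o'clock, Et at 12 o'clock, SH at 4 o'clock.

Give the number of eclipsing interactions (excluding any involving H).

Non-H eclipsing pairs: OH(0°)/Et(0°); COOH(240°)/OCH3(240°) — 2 interactions.

2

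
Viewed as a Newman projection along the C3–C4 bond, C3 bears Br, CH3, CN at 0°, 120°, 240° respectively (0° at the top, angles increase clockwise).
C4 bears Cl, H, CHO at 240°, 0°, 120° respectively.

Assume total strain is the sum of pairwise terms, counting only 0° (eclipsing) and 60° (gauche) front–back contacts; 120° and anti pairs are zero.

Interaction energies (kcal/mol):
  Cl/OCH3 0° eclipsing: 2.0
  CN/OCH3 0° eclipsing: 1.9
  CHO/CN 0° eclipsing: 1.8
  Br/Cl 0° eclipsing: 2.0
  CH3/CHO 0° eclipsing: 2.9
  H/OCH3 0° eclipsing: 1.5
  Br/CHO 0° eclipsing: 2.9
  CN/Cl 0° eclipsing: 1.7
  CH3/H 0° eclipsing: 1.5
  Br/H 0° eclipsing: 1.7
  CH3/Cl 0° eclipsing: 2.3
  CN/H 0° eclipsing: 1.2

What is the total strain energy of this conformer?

This conformer (eclipsed): Br(0°)/H(0°) eclipsed 1.7; CH3(120°)/CHO(120°) eclipsed 2.9; CN(240°)/Cl(240°) eclipsed 1.7 → 6.3 kcal/mol.

6.3 kcal/mol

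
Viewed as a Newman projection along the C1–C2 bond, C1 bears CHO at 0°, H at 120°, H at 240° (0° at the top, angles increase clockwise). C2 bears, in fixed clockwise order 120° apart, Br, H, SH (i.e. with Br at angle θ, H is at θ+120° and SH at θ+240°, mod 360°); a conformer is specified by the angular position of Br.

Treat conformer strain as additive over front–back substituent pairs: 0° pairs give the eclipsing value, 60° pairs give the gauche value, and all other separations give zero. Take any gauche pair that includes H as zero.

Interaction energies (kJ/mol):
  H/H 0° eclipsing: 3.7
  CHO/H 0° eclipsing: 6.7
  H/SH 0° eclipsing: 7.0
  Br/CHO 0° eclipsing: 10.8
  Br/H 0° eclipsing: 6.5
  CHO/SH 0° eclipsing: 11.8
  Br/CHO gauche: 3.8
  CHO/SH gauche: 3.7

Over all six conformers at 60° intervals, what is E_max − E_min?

Br at 0° (eclipsed): CHO–Br eclipsed, H–H eclipsed, H–SH eclipsed; 10.8 + 3.7 + 7.0 = 21.5 kJ/mol.
Br at 60° (staggered): CHO–Br gauche, CHO–SH gauche; 3.8 + 3.7 = 7.5 kJ/mol.
Br at 120° (eclipsed): CHO–SH eclipsed, H–Br eclipsed, H–H eclipsed; 11.8 + 6.5 + 3.7 = 22.0 kJ/mol.
Br at 180° (staggered): CHO–SH gauche; 3.7 = 3.7 kJ/mol.
Br at 240° (eclipsed): CHO–H eclipsed, H–SH eclipsed, H–Br eclipsed; 6.7 + 7.0 + 6.5 = 20.2 kJ/mol.
Br at 300° (staggered): CHO–Br gauche; 3.8 = 3.8 kJ/mol.
Max at 120° (22.0 kJ/mol), min at 180° (3.7 kJ/mol); barrier = 18.3 kJ/mol.

18.3 kJ/mol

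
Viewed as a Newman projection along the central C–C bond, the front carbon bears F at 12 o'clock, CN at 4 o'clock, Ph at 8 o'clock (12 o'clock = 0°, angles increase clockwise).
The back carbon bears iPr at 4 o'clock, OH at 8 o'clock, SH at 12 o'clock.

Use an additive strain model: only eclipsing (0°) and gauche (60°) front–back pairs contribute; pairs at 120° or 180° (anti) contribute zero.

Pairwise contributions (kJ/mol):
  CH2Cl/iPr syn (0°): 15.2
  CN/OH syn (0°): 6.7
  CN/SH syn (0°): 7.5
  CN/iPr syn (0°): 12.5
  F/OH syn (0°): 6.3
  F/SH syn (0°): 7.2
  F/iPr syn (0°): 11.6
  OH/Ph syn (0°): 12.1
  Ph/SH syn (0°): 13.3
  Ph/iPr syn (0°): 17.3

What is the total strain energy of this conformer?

31.8 kJ/mol

This conformer (eclipsed): F–SH eclipsed, CN–iPr eclipsed, Ph–OH eclipsed; 7.2 + 12.5 + 12.1 = 31.8 kJ/mol.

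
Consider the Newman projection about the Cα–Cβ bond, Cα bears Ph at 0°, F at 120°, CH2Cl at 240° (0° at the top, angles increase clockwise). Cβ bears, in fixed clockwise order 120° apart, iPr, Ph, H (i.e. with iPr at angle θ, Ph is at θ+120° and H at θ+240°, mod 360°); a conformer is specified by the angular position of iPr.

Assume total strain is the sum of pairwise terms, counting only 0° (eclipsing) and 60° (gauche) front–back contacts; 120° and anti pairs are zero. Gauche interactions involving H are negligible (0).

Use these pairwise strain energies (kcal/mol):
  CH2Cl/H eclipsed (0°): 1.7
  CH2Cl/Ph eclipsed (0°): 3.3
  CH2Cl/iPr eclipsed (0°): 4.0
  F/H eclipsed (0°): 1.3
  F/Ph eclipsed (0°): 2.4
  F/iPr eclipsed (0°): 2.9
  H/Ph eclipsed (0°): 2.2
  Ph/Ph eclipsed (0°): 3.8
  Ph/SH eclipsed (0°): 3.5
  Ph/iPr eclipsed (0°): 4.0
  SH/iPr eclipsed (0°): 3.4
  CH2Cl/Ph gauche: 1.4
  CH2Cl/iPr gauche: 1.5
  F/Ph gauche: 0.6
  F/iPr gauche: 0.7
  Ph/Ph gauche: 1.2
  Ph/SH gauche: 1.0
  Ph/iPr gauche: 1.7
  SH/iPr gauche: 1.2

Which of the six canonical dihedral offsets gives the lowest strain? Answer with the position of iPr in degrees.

60°

iPr at 0° (eclipsed): Ph(0°)/iPr(0°) eclipsed 4.0; F(120°)/Ph(120°) eclipsed 2.4; CH2Cl(240°)/H(240°) eclipsed 1.7 → 8.1 kcal/mol.
iPr at 60° (staggered): Ph(0°)/iPr(60°) gauche 1.7; F(120°)/iPr(60°) gauche 0.7; F(120°)/Ph(180°) gauche 0.6; CH2Cl(240°)/Ph(180°) gauche 1.4 → 4.4 kcal/mol.
iPr at 120° (eclipsed): Ph(0°)/H(0°) eclipsed 2.2; F(120°)/iPr(120°) eclipsed 2.9; CH2Cl(240°)/Ph(240°) eclipsed 3.3 → 8.4 kcal/mol.
iPr at 180° (staggered): Ph(0°)/Ph(300°) gauche 1.2; F(120°)/iPr(180°) gauche 0.7; CH2Cl(240°)/iPr(180°) gauche 1.5; CH2Cl(240°)/Ph(300°) gauche 1.4 → 4.8 kcal/mol.
iPr at 240° (eclipsed): Ph(0°)/Ph(0°) eclipsed 3.8; F(120°)/H(120°) eclipsed 1.3; CH2Cl(240°)/iPr(240°) eclipsed 4.0 → 9.1 kcal/mol.
iPr at 300° (staggered): Ph(0°)/iPr(300°) gauche 1.7; Ph(0°)/Ph(60°) gauche 1.2; F(120°)/Ph(60°) gauche 0.6; CH2Cl(240°)/iPr(300°) gauche 1.5 → 5.0 kcal/mol.
The minimum (4.4 kcal/mol) occurs with iPr at 60°.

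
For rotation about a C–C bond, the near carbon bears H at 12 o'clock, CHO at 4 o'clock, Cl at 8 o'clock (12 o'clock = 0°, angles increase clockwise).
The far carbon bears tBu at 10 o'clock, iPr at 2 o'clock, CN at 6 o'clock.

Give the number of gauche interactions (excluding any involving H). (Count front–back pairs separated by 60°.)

Non-H gauche pairs: CHO(120°)/iPr(60°); CHO(120°)/CN(180°); Cl(240°)/tBu(300°); Cl(240°)/CN(180°) — 4 interactions.

4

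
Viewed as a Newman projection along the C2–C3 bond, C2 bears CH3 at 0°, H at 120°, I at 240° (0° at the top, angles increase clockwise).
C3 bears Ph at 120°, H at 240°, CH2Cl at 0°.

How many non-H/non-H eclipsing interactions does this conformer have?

Non-H eclipsing pairs: CH3(0°)/CH2Cl(0°) — 1 interaction.

1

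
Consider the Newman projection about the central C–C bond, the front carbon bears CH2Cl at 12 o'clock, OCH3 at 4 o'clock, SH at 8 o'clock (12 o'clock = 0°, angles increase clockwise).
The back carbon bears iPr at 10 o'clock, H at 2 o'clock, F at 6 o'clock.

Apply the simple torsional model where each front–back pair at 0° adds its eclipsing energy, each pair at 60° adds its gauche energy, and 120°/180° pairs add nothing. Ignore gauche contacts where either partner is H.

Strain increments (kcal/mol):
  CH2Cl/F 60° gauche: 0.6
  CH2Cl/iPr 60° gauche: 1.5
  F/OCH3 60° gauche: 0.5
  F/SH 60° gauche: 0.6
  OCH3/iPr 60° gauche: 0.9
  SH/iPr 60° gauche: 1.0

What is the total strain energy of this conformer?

This conformer (staggered): CH2Cl(0°)/iPr(300°) gauche 1.5; OCH3(120°)/F(180°) gauche 0.5; SH(240°)/iPr(300°) gauche 1.0; SH(240°)/F(180°) gauche 0.6 → 3.6 kcal/mol.

3.6 kcal/mol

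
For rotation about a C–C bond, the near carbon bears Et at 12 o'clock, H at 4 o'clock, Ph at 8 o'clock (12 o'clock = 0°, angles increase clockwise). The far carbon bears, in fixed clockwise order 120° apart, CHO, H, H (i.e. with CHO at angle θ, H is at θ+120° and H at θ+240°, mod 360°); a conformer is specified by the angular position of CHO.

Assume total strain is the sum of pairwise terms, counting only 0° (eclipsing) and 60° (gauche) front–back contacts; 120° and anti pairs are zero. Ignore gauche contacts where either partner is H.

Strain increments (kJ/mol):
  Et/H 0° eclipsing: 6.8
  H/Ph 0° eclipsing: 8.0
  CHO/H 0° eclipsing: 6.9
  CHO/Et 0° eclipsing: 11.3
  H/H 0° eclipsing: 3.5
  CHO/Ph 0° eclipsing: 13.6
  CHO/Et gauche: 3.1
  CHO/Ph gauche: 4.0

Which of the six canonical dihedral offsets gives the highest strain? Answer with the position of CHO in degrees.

CHO at 0° (eclipsed): Et(0°)/CHO(0°) eclipsed 11.3; H(120°)/H(120°) eclipsed 3.5; Ph(240°)/H(240°) eclipsed 8.0 → 22.8 kJ/mol.
CHO at 60° (staggered): Et(0°)/CHO(60°) gauche 3.1 → 3.1 kJ/mol.
CHO at 120° (eclipsed): Et(0°)/H(0°) eclipsed 6.8; H(120°)/CHO(120°) eclipsed 6.9; Ph(240°)/H(240°) eclipsed 8.0 → 21.7 kJ/mol.
CHO at 180° (staggered): Ph(240°)/CHO(180°) gauche 4.0 → 4.0 kJ/mol.
CHO at 240° (eclipsed): Et(0°)/H(0°) eclipsed 6.8; H(120°)/H(120°) eclipsed 3.5; Ph(240°)/CHO(240°) eclipsed 13.6 → 23.9 kJ/mol.
CHO at 300° (staggered): Et(0°)/CHO(300°) gauche 3.1; Ph(240°)/CHO(300°) gauche 4.0 → 7.1 kJ/mol.
The maximum (23.9 kJ/mol) occurs with CHO at 240°.

240°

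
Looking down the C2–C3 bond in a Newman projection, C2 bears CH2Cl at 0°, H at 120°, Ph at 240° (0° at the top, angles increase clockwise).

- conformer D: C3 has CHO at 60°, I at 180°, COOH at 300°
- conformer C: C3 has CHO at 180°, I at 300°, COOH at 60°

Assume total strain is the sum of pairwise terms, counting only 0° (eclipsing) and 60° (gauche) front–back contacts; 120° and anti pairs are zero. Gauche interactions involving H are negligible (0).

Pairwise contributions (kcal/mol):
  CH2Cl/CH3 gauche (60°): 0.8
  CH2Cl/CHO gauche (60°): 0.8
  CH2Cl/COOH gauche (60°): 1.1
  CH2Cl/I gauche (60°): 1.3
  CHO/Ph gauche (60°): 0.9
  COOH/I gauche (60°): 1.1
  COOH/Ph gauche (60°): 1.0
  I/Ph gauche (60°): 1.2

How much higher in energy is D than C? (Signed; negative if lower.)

D is staggered. CH2Cl at 0° is gauche with CHO at 60° (0.8); CH2Cl at 0° is gauche with COOH at 300° (1.1); Ph at 240° is gauche with I at 180° (1.2); Ph at 240° is gauche with COOH at 300° (1.0). Total 4.1 kcal/mol.
C is staggered. CH2Cl at 0° is gauche with I at 300° (1.3); CH2Cl at 0° is gauche with COOH at 60° (1.1); Ph at 240° is gauche with CHO at 180° (0.9); Ph at 240° is gauche with I at 300° (1.2). Total 4.5 kcal/mol.
E(D) − E(C) = 4.1 − 4.5 = -0.4 kcal/mol.

-0.4 kcal/mol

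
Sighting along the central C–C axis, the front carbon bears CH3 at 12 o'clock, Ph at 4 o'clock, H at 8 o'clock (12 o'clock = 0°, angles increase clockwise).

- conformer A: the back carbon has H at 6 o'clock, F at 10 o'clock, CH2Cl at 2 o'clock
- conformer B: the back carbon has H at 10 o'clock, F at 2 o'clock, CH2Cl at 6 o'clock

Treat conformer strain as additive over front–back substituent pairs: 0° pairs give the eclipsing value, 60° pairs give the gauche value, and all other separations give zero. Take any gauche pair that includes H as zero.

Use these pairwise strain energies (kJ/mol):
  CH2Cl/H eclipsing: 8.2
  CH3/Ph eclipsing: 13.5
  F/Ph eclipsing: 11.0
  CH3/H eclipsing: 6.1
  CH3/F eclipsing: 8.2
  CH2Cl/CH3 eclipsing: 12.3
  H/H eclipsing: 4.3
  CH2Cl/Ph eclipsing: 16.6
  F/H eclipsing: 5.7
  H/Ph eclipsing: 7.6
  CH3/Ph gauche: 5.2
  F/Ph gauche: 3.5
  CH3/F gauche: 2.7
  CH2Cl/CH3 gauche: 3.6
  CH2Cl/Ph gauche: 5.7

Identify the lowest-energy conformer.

B

A (staggered): CH3(0°)/F(300°) gauche 2.7; CH3(0°)/CH2Cl(60°) gauche 3.6; Ph(120°)/CH2Cl(60°) gauche 5.7 → 12.0 kJ/mol.
B (staggered): CH3(0°)/F(60°) gauche 2.7; Ph(120°)/F(60°) gauche 3.5; Ph(120°)/CH2Cl(180°) gauche 5.7 → 11.9 kJ/mol.
B has the lowest total (11.9 kJ/mol).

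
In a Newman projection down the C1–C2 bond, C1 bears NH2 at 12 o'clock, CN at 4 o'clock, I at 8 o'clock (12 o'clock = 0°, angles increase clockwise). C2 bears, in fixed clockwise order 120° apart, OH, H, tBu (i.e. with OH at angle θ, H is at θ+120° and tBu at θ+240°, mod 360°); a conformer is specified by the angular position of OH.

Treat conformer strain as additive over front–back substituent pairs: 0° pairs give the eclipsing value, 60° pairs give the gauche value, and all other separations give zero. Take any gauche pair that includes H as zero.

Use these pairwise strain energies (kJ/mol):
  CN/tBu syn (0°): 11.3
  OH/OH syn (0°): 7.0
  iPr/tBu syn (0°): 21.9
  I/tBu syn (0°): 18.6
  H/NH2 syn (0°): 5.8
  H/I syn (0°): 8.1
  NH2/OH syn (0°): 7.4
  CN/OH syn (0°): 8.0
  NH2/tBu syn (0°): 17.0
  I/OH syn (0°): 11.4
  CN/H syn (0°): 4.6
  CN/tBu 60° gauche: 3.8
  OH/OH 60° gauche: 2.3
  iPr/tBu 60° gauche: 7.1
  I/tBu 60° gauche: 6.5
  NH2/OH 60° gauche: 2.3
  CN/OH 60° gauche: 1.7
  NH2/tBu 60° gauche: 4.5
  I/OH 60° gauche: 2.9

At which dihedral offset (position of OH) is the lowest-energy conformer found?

OH at 0° (eclipsed): NH2–OH eclipsed, CN–H eclipsed, I–tBu eclipsed; 7.4 + 4.6 + 18.6 = 30.6 kJ/mol.
OH at 60° (staggered): NH2–OH gauche, NH2–tBu gauche, CN–OH gauche, I–tBu gauche; 2.3 + 4.5 + 1.7 + 6.5 = 15.0 kJ/mol.
OH at 120° (eclipsed): NH2–tBu eclipsed, CN–OH eclipsed, I–H eclipsed; 17.0 + 8.0 + 8.1 = 33.1 kJ/mol.
OH at 180° (staggered): NH2–tBu gauche, CN–OH gauche, CN–tBu gauche, I–OH gauche; 4.5 + 1.7 + 3.8 + 2.9 = 12.9 kJ/mol.
OH at 240° (eclipsed): NH2–H eclipsed, CN–tBu eclipsed, I–OH eclipsed; 5.8 + 11.3 + 11.4 = 28.5 kJ/mol.
OH at 300° (staggered): NH2–OH gauche, CN–tBu gauche, I–OH gauche, I–tBu gauche; 2.3 + 3.8 + 2.9 + 6.5 = 15.5 kJ/mol.
The minimum (12.9 kJ/mol) occurs with OH at 180°.

180°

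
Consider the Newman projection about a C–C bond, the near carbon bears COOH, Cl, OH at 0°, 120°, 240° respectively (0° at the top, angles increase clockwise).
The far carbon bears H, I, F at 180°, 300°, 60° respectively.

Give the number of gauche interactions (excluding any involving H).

4

Non-H gauche pairs: COOH(0°)/I(300°); COOH(0°)/F(60°); Cl(120°)/F(60°); OH(240°)/I(300°) — 4 interactions.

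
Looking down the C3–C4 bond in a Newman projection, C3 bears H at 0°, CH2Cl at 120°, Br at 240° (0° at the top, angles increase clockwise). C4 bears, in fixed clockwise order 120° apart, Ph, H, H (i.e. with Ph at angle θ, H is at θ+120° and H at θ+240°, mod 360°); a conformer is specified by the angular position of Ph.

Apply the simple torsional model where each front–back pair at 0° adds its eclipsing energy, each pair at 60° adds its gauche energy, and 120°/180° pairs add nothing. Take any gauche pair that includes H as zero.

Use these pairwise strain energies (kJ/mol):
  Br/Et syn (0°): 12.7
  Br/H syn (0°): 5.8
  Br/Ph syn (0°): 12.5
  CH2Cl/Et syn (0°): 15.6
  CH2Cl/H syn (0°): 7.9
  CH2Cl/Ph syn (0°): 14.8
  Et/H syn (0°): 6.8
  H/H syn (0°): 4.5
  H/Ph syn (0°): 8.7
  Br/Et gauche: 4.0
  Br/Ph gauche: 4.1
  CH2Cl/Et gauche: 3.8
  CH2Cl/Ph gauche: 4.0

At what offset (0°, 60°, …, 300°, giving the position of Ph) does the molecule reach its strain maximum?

120°

Ph at 0° is eclipsed. H at 0° is eclipsed with Ph at 0° (8.7); CH2Cl at 120° is eclipsed with H at 120° (7.9); Br at 240° is eclipsed with H at 240° (5.8). Total 22.4 kJ/mol.
Ph at 60° is staggered. CH2Cl at 120° is gauche with Ph at 60° (4.0). Total 4.0 kJ/mol.
Ph at 120° is eclipsed. H at 0° is eclipsed with H at 0° (4.5); CH2Cl at 120° is eclipsed with Ph at 120° (14.8); Br at 240° is eclipsed with H at 240° (5.8). Total 25.1 kJ/mol.
Ph at 180° is staggered. CH2Cl at 120° is gauche with Ph at 180° (4.0); Br at 240° is gauche with Ph at 180° (4.1). Total 8.1 kJ/mol.
Ph at 240° is eclipsed. H at 0° is eclipsed with H at 0° (4.5); CH2Cl at 120° is eclipsed with H at 120° (7.9); Br at 240° is eclipsed with Ph at 240° (12.5). Total 24.9 kJ/mol.
Ph at 300° is staggered. Br at 240° is gauche with Ph at 300° (4.1). Total 4.1 kJ/mol.
The maximum (25.1 kJ/mol) occurs with Ph at 120°.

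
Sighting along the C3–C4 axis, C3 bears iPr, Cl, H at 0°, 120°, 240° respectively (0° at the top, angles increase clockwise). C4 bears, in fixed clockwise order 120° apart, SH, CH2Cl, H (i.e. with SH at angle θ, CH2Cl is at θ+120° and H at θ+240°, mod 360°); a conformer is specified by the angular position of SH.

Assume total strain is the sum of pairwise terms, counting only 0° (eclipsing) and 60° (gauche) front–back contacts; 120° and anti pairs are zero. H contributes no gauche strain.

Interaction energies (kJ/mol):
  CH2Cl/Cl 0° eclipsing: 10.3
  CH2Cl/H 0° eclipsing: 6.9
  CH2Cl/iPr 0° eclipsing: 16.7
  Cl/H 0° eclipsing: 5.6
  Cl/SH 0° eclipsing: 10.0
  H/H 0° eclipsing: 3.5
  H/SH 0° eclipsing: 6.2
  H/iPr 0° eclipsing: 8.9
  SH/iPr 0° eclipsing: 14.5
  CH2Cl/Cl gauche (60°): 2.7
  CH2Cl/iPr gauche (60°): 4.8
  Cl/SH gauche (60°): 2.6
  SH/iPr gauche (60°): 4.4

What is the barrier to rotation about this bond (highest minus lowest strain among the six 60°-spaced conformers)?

SH at 0° (eclipsed): iPr–SH eclipsed, Cl–CH2Cl eclipsed, H–H eclipsed; 14.5 + 10.3 + 3.5 = 28.3 kJ/mol.
SH at 60° (staggered): iPr–SH gauche, Cl–SH gauche, Cl–CH2Cl gauche; 4.4 + 2.6 + 2.7 = 9.7 kJ/mol.
SH at 120° (eclipsed): iPr–H eclipsed, Cl–SH eclipsed, H–CH2Cl eclipsed; 8.9 + 10.0 + 6.9 = 25.8 kJ/mol.
SH at 180° (staggered): iPr–CH2Cl gauche, Cl–SH gauche; 4.8 + 2.6 = 7.4 kJ/mol.
SH at 240° (eclipsed): iPr–CH2Cl eclipsed, Cl–H eclipsed, H–SH eclipsed; 16.7 + 5.6 + 6.2 = 28.5 kJ/mol.
SH at 300° (staggered): iPr–SH gauche, iPr–CH2Cl gauche, Cl–CH2Cl gauche; 4.4 + 4.8 + 2.7 = 11.9 kJ/mol.
Max at 240° (28.5 kJ/mol), min at 180° (7.4 kJ/mol); barrier = 21.1 kJ/mol.

21.1 kJ/mol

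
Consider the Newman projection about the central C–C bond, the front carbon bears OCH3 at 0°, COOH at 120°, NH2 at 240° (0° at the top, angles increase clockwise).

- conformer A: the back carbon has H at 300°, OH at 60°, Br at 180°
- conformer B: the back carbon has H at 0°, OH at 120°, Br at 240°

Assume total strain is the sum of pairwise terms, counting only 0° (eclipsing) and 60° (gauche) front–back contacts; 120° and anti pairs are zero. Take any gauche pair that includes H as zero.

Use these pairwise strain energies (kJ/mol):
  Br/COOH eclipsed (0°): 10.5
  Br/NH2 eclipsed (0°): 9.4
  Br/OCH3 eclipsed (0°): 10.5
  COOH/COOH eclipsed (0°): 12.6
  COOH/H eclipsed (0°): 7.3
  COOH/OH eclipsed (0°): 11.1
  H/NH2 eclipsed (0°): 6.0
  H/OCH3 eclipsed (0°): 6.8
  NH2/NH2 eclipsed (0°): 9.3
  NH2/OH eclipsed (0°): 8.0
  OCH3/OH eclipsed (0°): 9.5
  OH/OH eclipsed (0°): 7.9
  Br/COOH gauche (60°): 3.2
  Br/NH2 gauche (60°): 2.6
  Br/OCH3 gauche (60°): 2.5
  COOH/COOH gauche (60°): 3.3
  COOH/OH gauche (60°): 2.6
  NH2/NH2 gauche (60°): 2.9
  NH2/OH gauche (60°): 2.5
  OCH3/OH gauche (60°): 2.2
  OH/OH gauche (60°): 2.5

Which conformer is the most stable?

A

A (staggered): OCH3(0°)/OH(60°) gauche 2.2; COOH(120°)/OH(60°) gauche 2.6; COOH(120°)/Br(180°) gauche 3.2; NH2(240°)/Br(180°) gauche 2.6 → 10.6 kJ/mol.
B (eclipsed): OCH3(0°)/H(0°) eclipsed 6.8; COOH(120°)/OH(120°) eclipsed 11.1; NH2(240°)/Br(240°) eclipsed 9.4 → 27.3 kJ/mol.
A has the lowest total (10.6 kJ/mol).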